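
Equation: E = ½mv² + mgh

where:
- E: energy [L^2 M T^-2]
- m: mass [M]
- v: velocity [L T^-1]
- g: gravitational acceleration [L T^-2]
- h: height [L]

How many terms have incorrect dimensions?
0

LHS E: [L^2 M T^-2]
- ½mv²: [L^2 M T^-2] ✓
- mgh: [L^2 M T^-2] ✓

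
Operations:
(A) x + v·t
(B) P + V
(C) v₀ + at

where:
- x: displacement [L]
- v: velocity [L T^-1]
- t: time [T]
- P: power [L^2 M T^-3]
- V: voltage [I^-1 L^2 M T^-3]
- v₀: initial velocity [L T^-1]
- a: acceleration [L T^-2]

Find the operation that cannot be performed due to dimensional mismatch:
(B) P + V

(A) x + v·t: x [L] and v·t [L] — same dimensions ✓
(B) P + V: P [L^2 M T^-3] and V [I^-1 L^2 M T^-3] — different dimensions cannot be added/subtracted ✗
(C) v₀ + at: v₀ [L T^-1] and at [L T^-1] — same dimensions ✓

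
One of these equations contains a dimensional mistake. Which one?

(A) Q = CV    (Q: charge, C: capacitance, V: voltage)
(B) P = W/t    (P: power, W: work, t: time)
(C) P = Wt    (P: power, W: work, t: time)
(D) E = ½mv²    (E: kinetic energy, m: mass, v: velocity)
(C) P = Wt

The equation (C) P = Wt is dimensionally incorrect.

LHS (P): [L^2 M T^-3]
RHS (Wt): [L^2 M T^-1] ✗

The dimensions do not match. The other three equations balance.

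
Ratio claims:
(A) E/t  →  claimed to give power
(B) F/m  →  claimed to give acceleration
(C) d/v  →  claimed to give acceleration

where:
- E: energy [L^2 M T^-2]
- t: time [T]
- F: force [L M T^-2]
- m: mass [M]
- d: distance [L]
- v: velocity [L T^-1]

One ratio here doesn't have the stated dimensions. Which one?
(C) d/v does not give acceleration

(A) E/t: [L^2 M T^-3] = power [L^2 M T^-3] ✓
(B) F/m: [L T^-2] = acceleration [L T^-2] ✓
(C) d/v: [T] ≠ acceleration [L T^-2] ✗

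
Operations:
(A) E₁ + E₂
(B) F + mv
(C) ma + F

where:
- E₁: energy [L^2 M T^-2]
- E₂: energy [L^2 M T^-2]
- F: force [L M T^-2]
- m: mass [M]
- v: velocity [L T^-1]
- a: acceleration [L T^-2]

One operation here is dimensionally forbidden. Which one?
(B) F + mv

(A) E₁ + E₂: E₁ [L^2 M T^-2] and E₂ [L^2 M T^-2] — same dimensions ✓
(B) F + mv: F [L M T^-2] and mv [L M T^-1] — different dimensions cannot be added/subtracted ✗
(C) ma + F: ma [L M T^-2] and F [L M T^-2] — same dimensions ✓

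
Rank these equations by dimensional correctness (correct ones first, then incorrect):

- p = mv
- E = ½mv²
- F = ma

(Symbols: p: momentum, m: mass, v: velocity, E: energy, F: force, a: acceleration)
Dimensionally correct: p = mv, E = ½mv², F = ma
Dimensionally incorrect: none
Ordered (correct first, then incorrect): p = mv, E = ½mv², F = ma

- p = mv: LHS [L M T^-1], RHS [L M T^-1] → correct ✓
- E = ½mv²: LHS [L^2 M T^-2], RHS [L^2 M T^-2] → correct ✓
- F = ma: LHS [L M T^-2], RHS [L M T^-2] → correct ✓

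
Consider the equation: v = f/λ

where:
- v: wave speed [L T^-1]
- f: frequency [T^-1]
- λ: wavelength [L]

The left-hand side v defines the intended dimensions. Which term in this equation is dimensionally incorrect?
The right-hand side term f/λ

v has dimensions [L T^-1], but f/λ has dimensions [L^-1 T^-1], so the term f/λ is dimensionally wrong for v.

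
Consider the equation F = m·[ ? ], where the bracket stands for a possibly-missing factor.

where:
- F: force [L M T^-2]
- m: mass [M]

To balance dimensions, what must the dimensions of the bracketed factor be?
[L T^-2] — acceleration (e.g. a)

F has dimensions [L M T^-2]; m has dimensions [M].
The bracketed factor must supply [L M T^-2] / [M] = [L T^-2].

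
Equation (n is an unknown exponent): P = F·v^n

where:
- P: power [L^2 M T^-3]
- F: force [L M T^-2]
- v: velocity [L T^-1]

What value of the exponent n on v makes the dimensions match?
n = 1

P has dimensions [L^2 M T^-3]; v has dimensions [L T^-1].
The rest of the RHS has dimensions [L M T^-2], so v^n must supply [L T^-1].
With n = 1: F·v^1 has dimensions [L^2 M T^-3], matching the LHS ✓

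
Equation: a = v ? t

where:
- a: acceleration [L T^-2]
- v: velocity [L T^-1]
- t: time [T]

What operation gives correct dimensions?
division (÷): a = v ÷ t

a [L T^-2]; v [L T^-1]; t [T].
v × t → [L] ✗
v ÷ t → [L T^-2] ✓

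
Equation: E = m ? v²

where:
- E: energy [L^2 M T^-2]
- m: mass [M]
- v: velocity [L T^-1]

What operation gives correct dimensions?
multiplication (×): E = m × v²

E [L^2 M T^-2]; m [M]; v² [L^2 T^-2].
m × v² → [L^2 M T^-2] ✓
m ÷ v² → [L^-2 M T^2] ✗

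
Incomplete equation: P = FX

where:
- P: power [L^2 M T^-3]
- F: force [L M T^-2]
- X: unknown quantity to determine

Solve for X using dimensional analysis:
X = v (velocity), dimensions [L T^-1]

P has dimensions [L^2 M T^-3]; the rest of the RHS (F) has dimensions [L M T^-2].
So X must have dimensions [L T^-1] — X = v (velocity).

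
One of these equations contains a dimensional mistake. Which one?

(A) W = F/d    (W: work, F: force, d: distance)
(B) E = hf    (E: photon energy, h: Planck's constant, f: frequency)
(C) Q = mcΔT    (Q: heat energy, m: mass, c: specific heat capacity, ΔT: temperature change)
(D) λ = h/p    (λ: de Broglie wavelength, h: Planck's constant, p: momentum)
(A) W = F/d

The equation (A) W = F/d is dimensionally incorrect.

LHS (W): [L^2 M T^-2]
RHS (F/d): [M T^-2] ✗

The dimensions do not match. The other three equations balance.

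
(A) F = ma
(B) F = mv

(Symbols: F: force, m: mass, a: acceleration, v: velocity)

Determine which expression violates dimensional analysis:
(B)

(A) F = ma: LHS [L M T^-2], RHS [L M T^-2] ✓
(B) F = mv: LHS [L M T^-2], RHS [L M T^-1] ✗

Expression (B) F = mv is dimensionally incorrect.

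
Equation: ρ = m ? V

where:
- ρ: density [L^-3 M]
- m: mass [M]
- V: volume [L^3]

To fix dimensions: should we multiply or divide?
division (÷): ρ = m ÷ V

ρ [L^-3 M]; m [M]; V [L^3].
m × V → [L^3 M] ✗
m ÷ V → [L^-3 M] ✓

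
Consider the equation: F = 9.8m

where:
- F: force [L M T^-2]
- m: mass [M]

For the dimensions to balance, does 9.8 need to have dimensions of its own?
Yes

F has dimensions [L M T^-2], while m alone has dimensions [M]. For the equation to balance, the factor 9.8 must carry dimensions [L T^-2] — it is a dimensional constant (a numerical value of a physical quantity with its units suppressed), not a pure number.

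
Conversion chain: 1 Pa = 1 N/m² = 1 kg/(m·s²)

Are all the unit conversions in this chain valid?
The chain is correct (no errors).

Correct: Pascal is Newton per square meter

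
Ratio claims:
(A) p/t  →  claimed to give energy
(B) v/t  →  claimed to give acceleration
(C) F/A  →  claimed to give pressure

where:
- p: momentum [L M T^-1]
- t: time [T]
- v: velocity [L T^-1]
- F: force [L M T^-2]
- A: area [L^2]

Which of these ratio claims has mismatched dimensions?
(A) p/t does not give energy

(A) p/t: [L M T^-2] ≠ energy [L^2 M T^-2] ✗
(B) v/t: [L T^-2] = acceleration [L T^-2] ✓
(C) F/A: [L^-1 M T^-2] = pressure [L^-1 M T^-2] ✓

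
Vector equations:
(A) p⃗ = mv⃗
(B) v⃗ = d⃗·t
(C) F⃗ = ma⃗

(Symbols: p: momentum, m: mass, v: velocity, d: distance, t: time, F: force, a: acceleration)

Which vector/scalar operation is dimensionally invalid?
(B) v⃗ = d⃗·t

(A) p⃗ = mv⃗: LHS [L M T^-1], RHS [L M T^-1] ✓ — mass (scalar) times velocity (vector)
(B) v⃗ = d⃗·t: LHS [L T^-1], RHS [L T] ✗ — velocity is displacement per time; should be d⃗/t
(C) F⃗ = ma⃗: LHS [L M T^-2], RHS [L M T^-2] ✓ — Force and acceleration are vectors, mass is a scalar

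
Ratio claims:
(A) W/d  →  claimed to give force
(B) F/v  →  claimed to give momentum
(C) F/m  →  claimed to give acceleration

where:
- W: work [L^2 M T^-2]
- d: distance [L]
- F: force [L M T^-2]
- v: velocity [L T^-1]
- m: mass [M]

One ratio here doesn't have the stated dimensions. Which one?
(B) F/v does not give momentum

(A) W/d: [L M T^-2] = force [L M T^-2] ✓
(B) F/v: [M T^-1] ≠ momentum [L M T^-1] ✗
(C) F/m: [L T^-2] = acceleration [L T^-2] ✓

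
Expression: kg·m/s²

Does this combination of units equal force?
Yes

The expression kg·m/s² has dimensions [L M T^-2], which is exactly force [L M T^-2].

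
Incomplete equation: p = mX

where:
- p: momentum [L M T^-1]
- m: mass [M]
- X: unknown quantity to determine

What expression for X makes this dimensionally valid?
X = v (velocity), dimensions [L T^-1]

p has dimensions [L M T^-1]; the rest of the RHS (m) has dimensions [M].
So X must have dimensions [L T^-1] — X = v (velocity).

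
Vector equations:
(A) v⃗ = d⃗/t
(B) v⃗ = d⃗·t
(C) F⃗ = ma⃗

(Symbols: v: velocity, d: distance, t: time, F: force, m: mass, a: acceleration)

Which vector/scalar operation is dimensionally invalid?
(B) v⃗ = d⃗·t

(A) v⃗ = d⃗/t: LHS [L T^-1], RHS [L T^-1] ✓ — displacement (vector) divided by time (scalar)
(B) v⃗ = d⃗·t: LHS [L T^-1], RHS [L T] ✗ — velocity is displacement per time; should be d⃗/t
(C) F⃗ = ma⃗: LHS [L M T^-2], RHS [L M T^-2] ✓ — Force and acceleration are vectors, mass is a scalar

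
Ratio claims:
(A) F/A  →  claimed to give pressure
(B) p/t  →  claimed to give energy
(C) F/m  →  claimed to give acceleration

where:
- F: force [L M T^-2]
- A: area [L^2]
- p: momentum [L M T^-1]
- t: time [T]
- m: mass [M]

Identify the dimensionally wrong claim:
(B) p/t does not give energy

(A) F/A: [L^-1 M T^-2] = pressure [L^-1 M T^-2] ✓
(B) p/t: [L M T^-2] ≠ energy [L^2 M T^-2] ✗
(C) F/m: [L T^-2] = acceleration [L T^-2] ✓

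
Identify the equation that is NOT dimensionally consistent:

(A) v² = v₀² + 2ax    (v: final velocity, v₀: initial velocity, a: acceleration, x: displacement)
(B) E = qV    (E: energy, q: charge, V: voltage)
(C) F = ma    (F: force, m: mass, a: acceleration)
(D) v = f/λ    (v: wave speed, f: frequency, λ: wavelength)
(D) v = f/λ

The equation (D) v = f/λ is dimensionally incorrect.

LHS (v): [L T^-1]
RHS (f/λ): [L^-1 T^-1] ✗

The dimensions do not match. The other three equations balance.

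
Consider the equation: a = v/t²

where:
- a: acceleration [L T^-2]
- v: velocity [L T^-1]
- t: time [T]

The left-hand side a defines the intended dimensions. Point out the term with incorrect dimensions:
The right-hand side term v/t²

a has dimensions [L T^-2], but v/t² has dimensions [L T^-3], so the term v/t² is dimensionally wrong for a.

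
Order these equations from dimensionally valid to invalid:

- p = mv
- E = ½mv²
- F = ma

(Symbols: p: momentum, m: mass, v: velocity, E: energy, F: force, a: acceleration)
Dimensionally correct: p = mv, E = ½mv², F = ma
Dimensionally incorrect: none
Ordered (correct first, then incorrect): p = mv, E = ½mv², F = ma

- p = mv: LHS [L M T^-1], RHS [L M T^-1] → correct ✓
- E = ½mv²: LHS [L^2 M T^-2], RHS [L^2 M T^-2] → correct ✓
- F = ma: LHS [L M T^-2], RHS [L M T^-2] → correct ✓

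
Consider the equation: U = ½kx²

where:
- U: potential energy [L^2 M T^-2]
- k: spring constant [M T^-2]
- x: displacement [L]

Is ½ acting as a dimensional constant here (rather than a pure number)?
No

U has dimensions [L^2 M T^-2] and kx² already has dimensions [L^2 M T^-2], so the equation balances without ½ contributing any dimensions. ½ is a pure (dimensionless) number; changing or removing it would not affect dimensional consistency.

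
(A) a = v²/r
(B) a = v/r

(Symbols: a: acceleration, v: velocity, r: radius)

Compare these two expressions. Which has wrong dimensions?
(B)

(A) a = v²/r: LHS [L T^-2], RHS [L T^-2] ✓
(B) a = v/r: LHS [L T^-2], RHS [T^-1] ✗

Expression (B) a = v/r is dimensionally incorrect.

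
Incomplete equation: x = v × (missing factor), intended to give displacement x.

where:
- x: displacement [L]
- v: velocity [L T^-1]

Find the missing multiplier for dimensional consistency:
t (time), dimensions [T]

x has dimensions [L] and v has dimensions [L T^-1].
The missing factor must have dimensions [L] / [L T^-1] = [T], i.e. time (t).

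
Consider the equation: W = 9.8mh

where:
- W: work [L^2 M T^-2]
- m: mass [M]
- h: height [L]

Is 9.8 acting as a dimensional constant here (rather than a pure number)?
Yes

W has dimensions [L^2 M T^-2], while mh alone has dimensions [L M]. For the equation to balance, the factor 9.8 must carry dimensions [L T^-2] — it is a dimensional constant (a numerical value of a physical quantity with its units suppressed), not a pure number.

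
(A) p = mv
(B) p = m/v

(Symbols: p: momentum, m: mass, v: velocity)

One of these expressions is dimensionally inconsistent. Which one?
(B)

(A) p = mv: LHS [L M T^-1], RHS [L M T^-1] ✓
(B) p = m/v: LHS [L M T^-1], RHS [L^-1 M T] ✗

Expression (B) p = m/v is dimensionally incorrect.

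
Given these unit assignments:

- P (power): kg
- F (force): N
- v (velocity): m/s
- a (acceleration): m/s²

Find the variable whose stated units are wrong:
P

The variable P (power) should have units W, not kg.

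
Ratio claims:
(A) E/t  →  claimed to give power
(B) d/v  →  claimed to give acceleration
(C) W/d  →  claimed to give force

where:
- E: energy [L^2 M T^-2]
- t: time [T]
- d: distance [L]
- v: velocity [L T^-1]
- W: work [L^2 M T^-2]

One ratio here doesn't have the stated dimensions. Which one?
(B) d/v does not give acceleration

(A) E/t: [L^2 M T^-3] = power [L^2 M T^-3] ✓
(B) d/v: [T] ≠ acceleration [L T^-2] ✗
(C) W/d: [L M T^-2] = force [L M T^-2] ✓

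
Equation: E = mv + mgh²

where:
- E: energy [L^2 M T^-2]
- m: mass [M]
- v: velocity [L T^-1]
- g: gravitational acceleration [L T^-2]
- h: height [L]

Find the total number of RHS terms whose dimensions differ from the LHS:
2

LHS E: [L^2 M T^-2]
- mv: [L M T^-1] ✗
- mgh²: [L^3 M T^-2] ✗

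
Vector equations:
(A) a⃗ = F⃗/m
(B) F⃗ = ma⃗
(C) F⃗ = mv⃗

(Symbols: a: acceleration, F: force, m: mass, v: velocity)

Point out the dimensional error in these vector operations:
(C) F⃗ = mv⃗

(A) a⃗ = F⃗/m: LHS [L T^-2], RHS [L T^-2] ✓ — force (vector) divided by mass (scalar)
(B) F⃗ = ma⃗: LHS [L M T^-2], RHS [L M T^-2] ✓ — Force and acceleration are vectors, mass is a scalar
(C) F⃗ = mv⃗: LHS [L M T^-2], RHS [L M T^-1] ✗ — mass times velocity is momentum, not force; should be ma⃗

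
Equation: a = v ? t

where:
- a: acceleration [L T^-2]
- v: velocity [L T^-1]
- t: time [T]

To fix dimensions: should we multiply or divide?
division (÷): a = v ÷ t

a [L T^-2]; v [L T^-1]; t [T].
v × t → [L] ✗
v ÷ t → [L T^-2] ✓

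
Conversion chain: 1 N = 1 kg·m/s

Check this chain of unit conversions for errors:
The chain is incorrect (it contains an error).

Incorrect: Newton is kg·m/s², not kg·m/s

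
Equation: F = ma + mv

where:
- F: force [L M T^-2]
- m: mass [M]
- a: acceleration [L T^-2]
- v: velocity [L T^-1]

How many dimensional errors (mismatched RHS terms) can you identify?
1

LHS F: [L M T^-2]
- ma: [L M T^-2] ✓
- mv: [L M T^-1] ✗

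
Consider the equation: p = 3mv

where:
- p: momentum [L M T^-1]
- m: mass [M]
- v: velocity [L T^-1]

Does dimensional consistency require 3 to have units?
No

p has dimensions [L M T^-1] and mv already has dimensions [L M T^-1], so the equation balances without 3 contributing any dimensions. 3 is a pure (dimensionless) number; changing or removing it would not affect dimensional consistency.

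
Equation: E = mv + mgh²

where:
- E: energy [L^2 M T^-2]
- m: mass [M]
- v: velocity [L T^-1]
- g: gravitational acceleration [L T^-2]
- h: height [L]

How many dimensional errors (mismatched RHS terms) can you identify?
2

LHS E: [L^2 M T^-2]
- mv: [L M T^-1] ✗
- mgh²: [L^3 M T^-2] ✗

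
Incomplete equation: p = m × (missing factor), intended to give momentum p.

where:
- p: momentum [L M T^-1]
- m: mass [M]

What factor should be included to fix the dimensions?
v (velocity), dimensions [L T^-1]

p has dimensions [L M T^-1] and m has dimensions [M].
The missing factor must have dimensions [L M T^-1] / [M] = [L T^-1], i.e. velocity (v).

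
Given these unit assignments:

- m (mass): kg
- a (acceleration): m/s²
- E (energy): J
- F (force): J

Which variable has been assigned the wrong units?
F

The variable F (force) should have units N, not J.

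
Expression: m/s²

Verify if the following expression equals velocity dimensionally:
No

The expression m/s² has dimensions [L T^-2], but velocity has dimensions [L T^-1].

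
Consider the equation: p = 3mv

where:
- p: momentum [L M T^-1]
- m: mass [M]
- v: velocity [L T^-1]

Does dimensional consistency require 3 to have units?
No

p has dimensions [L M T^-1] and mv already has dimensions [L M T^-1], so the equation balances without 3 contributing any dimensions. 3 is a pure (dimensionless) number; changing or removing it would not affect dimensional consistency.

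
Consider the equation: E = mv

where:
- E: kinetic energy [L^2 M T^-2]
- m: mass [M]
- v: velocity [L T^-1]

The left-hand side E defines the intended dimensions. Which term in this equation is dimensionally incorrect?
The right-hand side term mv

E has dimensions [L^2 M T^-2], but mv has dimensions [L M T^-1], so the term mv is dimensionally wrong for E.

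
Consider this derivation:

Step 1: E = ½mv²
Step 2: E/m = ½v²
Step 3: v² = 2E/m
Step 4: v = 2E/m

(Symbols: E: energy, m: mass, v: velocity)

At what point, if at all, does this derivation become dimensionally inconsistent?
Step 4

Step 1: E = ½mv² → LHS [L^2 M T^-2], RHS [L^2 M T^-2] ✓
Step 2: E/m = ½v² → LHS [L^2 T^-2], RHS [L^2 T^-2] ✓
Step 3: v² = 2E/m → LHS [L^2 T^-2], RHS [L^2 T^-2] ✓
Step 4: v = 2E/m → LHS [L T^-1], RHS [L^2 T^-2] ✗

The first dimensional inconsistency appears in step 4: v = 2E/m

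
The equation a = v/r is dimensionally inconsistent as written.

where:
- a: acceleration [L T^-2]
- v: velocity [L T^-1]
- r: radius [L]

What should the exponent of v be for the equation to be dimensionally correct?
The exponent of v should be 2: a = v^2/r

The LHS a has dimensions [L T^-2]; v has dimensions [L T^-1].
As written, the RHS v/r (exponent 1 on v) has dimensions [T^-1], which does not match.
With exponent 2, the RHS v^2/r has dimensions [L T^-2], matching the LHS.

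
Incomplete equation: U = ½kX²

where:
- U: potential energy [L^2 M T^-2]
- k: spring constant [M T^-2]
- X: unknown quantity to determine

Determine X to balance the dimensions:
X = x (displacement), dimensions [L]

U has dimensions [L^2 M T^-2]; the rest of the RHS (½k) has dimensions [M T^-2].
So X² must have dimensions [L^2], i.e. X has dimensions [L] — X = x (displacement).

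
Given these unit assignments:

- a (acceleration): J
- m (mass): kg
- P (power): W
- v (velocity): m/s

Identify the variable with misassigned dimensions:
a

The variable a (acceleration) should have units m/s², not J.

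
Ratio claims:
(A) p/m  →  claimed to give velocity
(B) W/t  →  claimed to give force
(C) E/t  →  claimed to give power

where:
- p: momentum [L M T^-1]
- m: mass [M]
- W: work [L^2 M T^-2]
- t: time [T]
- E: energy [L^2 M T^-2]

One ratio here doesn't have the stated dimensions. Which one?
(B) W/t does not give force

(A) p/m: [L T^-1] = velocity [L T^-1] ✓
(B) W/t: [L^2 M T^-3] ≠ force [L M T^-2] ✗
(C) E/t: [L^2 M T^-3] = power [L^2 M T^-3] ✓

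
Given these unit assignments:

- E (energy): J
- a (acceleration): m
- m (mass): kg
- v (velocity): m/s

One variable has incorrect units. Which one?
a

The variable a (acceleration) should have units m/s², not m.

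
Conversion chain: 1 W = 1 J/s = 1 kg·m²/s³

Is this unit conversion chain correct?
The chain is correct (no errors).

Correct: Watt is Joule per second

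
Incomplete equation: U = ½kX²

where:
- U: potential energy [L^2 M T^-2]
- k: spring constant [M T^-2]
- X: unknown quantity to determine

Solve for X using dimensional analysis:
X = x (displacement), dimensions [L]

U has dimensions [L^2 M T^-2]; the rest of the RHS (½k) has dimensions [M T^-2].
So X² must have dimensions [L^2], i.e. X has dimensions [L] — X = x (displacement).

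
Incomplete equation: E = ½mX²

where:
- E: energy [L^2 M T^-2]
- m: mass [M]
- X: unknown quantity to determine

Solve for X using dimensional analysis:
X = v (velocity), dimensions [L T^-1]

E has dimensions [L^2 M T^-2]; the rest of the RHS (½m) has dimensions [M].
So X² must have dimensions [L^2 T^-2], i.e. X has dimensions [L T^-1] — X = v (velocity).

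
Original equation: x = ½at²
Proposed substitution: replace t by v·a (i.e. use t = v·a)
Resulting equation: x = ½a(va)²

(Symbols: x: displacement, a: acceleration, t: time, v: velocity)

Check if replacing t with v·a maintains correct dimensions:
No

[t] = [T] and [v·a] = [L^2 T^-3]. These differ, so the substitution replaces a quantity by one of different dimensions and the result x = ½a(va)² has LHS [L] vs RHS [L^5 T^-8] — inconsistent.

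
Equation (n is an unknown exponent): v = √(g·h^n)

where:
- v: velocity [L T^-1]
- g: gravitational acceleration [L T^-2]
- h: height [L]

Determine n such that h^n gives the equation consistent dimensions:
n = 1

v has dimensions [L T^-1]; h has dimensions [L].
With n = 1: √(g·h^1) has dimensions [L T^-1], matching the LHS ✓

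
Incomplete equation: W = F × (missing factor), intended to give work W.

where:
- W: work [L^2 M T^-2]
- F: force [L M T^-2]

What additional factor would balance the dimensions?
d (distance), dimensions [L]

W has dimensions [L^2 M T^-2] and F has dimensions [L M T^-2].
The missing factor must have dimensions [L^2 M T^-2] / [L M T^-2] = [L], i.e. distance (d).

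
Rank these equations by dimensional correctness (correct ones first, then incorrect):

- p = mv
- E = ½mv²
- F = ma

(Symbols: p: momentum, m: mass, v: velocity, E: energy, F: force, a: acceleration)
Dimensionally correct: p = mv, E = ½mv², F = ma
Dimensionally incorrect: none
Ordered (correct first, then incorrect): p = mv, E = ½mv², F = ma

- p = mv: LHS [L M T^-1], RHS [L M T^-1] → correct ✓
- E = ½mv²: LHS [L^2 M T^-2], RHS [L^2 M T^-2] → correct ✓
- F = ma: LHS [L M T^-2], RHS [L M T^-2] → correct ✓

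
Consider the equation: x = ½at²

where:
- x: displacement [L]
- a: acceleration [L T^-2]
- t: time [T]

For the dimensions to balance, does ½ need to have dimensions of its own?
No

x has dimensions [L] and at² already has dimensions [L], so the equation balances without ½ contributing any dimensions. ½ is a pure (dimensionless) number; changing or removing it would not affect dimensional consistency.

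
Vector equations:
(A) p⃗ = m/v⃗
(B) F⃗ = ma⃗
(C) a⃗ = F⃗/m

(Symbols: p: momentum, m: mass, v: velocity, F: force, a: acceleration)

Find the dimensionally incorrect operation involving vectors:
(A) p⃗ = m/v⃗

(A) p⃗ = m/v⃗: LHS [L M T^-1], RHS [L^-1 M T] ✗ — momentum is mass times velocity; should be mv⃗ (and division by a vector is undefined)
(B) F⃗ = ma⃗: LHS [L M T^-2], RHS [L M T^-2] ✓ — Force and acceleration are vectors, mass is a scalar
(C) a⃗ = F⃗/m: LHS [L T^-2], RHS [L T^-2] ✓ — force (vector) divided by mass (scalar)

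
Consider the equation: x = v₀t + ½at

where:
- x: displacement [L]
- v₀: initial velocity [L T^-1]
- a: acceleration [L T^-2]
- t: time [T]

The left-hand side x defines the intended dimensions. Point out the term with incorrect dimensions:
The term ½at

Checking each RHS term against the LHS:
- v₀t: [L] — matches x [L] ✓
- ½at: [L T^-1] — does NOT match x [L] ✗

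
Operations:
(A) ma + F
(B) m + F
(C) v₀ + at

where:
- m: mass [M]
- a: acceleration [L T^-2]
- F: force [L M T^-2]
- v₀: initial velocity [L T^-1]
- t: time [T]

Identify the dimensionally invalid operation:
(B) m + F

(A) ma + F: ma [L M T^-2] and F [L M T^-2] — same dimensions ✓
(B) m + F: m [M] and F [L M T^-2] — different dimensions cannot be added/subtracted ✗
(C) v₀ + at: v₀ [L T^-1] and at [L T^-1] — same dimensions ✓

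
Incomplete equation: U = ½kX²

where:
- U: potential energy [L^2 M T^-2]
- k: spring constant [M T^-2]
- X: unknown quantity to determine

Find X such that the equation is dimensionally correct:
X = x (displacement), dimensions [L]

U has dimensions [L^2 M T^-2]; the rest of the RHS (½k) has dimensions [M T^-2].
So X² must have dimensions [L^2], i.e. X has dimensions [L] — X = x (displacement).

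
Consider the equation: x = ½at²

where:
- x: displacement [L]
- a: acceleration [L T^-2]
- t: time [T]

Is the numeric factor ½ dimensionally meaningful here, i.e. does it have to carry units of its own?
No

x has dimensions [L] and at² already has dimensions [L], so the equation balances without ½ contributing any dimensions. ½ is a pure (dimensionless) number; changing or removing it would not affect dimensional consistency.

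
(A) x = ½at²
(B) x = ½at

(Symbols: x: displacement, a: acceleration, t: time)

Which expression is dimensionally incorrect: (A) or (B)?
(B)

(A) x = ½at²: LHS [L], RHS [L] ✓
(B) x = ½at: LHS [L], RHS [L T^-1] ✗

Expression (B) x = ½at is dimensionally incorrect.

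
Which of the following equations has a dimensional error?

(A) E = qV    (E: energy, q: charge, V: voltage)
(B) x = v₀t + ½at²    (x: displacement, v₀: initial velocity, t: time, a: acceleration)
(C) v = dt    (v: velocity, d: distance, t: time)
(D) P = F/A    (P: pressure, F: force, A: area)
(C) v = dt

The equation (C) v = dt is dimensionally incorrect.

LHS (v): [L T^-1]
RHS (dt): [L T] ✗

The dimensions do not match. The other three equations balance.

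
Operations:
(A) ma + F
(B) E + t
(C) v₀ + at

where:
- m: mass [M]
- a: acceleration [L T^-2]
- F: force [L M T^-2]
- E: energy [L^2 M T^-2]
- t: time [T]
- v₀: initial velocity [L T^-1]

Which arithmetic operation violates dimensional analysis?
(B) E + t

(A) ma + F: ma [L M T^-2] and F [L M T^-2] — same dimensions ✓
(B) E + t: E [L^2 M T^-2] and t [T] — different dimensions cannot be added/subtracted ✗
(C) v₀ + at: v₀ [L T^-1] and at [L T^-1] — same dimensions ✓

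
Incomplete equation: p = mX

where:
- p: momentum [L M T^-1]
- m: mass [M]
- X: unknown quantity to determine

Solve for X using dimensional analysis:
X = v (velocity), dimensions [L T^-1]

p has dimensions [L M T^-1]; the rest of the RHS (m) has dimensions [M].
So X must have dimensions [L T^-1] — X = v (velocity).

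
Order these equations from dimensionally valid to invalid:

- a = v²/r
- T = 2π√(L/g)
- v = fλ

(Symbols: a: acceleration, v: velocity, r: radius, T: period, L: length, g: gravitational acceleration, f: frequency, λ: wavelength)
Dimensionally correct: a = v²/r, T = 2π√(L/g), v = fλ
Dimensionally incorrect: none
Ordered (correct first, then incorrect): a = v²/r, T = 2π√(L/g), v = fλ

- a = v²/r: LHS [L T^-2], RHS [L T^-2] → correct ✓
- T = 2π√(L/g): LHS [T], RHS [T] → correct ✓
- v = fλ: LHS [L T^-1], RHS [L T^-1] → correct ✓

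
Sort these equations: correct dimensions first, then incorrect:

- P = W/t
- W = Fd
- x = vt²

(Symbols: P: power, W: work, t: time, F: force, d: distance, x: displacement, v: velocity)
Dimensionally correct: P = W/t, W = Fd
Dimensionally incorrect: x = vt²
Ordered (correct first, then incorrect): P = W/t, W = Fd, x = vt²

- P = W/t: LHS [L^2 M T^-3], RHS [L^2 M T^-3] → correct ✓
- W = Fd: LHS [L^2 M T^-2], RHS [L^2 M T^-2] → correct ✓
- x = vt²: LHS [L], RHS [L T] → incorrect ✗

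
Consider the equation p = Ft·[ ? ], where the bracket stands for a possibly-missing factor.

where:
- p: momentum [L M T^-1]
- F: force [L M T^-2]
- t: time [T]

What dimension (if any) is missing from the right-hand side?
Nothing is missing — the bracketed factor must be dimensionless.

p has dimensions [L M T^-1] and Ft already has dimensions [L M T^-1], so p = Ft is dimensionally complete.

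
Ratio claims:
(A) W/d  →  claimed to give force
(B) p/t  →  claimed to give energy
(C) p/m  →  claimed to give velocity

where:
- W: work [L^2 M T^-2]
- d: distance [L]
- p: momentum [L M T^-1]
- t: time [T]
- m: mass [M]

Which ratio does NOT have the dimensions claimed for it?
(B) p/t does not give energy

(A) W/d: [L M T^-2] = force [L M T^-2] ✓
(B) p/t: [L M T^-2] ≠ energy [L^2 M T^-2] ✗
(C) p/m: [L T^-1] = velocity [L T^-1] ✓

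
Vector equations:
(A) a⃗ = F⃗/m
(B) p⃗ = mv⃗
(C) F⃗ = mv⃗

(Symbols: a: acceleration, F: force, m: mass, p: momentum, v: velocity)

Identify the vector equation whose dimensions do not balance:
(C) F⃗ = mv⃗

(A) a⃗ = F⃗/m: LHS [L T^-2], RHS [L T^-2] ✓ — force (vector) divided by mass (scalar)
(B) p⃗ = mv⃗: LHS [L M T^-1], RHS [L M T^-1] ✓ — mass (scalar) times velocity (vector)
(C) F⃗ = mv⃗: LHS [L M T^-2], RHS [L M T^-1] ✗ — mass times velocity is momentum, not force; should be ma⃗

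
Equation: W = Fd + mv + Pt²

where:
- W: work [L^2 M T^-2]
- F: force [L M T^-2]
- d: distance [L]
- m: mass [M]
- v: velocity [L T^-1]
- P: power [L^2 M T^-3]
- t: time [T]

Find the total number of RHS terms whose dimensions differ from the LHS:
2

LHS W: [L^2 M T^-2]
- Fd: [L^2 M T^-2] ✓
- mv: [L M T^-1] ✗
- Pt²: [L^2 M T^-1] ✗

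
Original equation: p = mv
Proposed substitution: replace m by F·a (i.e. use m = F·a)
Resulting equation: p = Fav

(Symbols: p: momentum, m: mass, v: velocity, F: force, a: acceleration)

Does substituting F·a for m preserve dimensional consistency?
No

[m] = [M] and [F·a] = [L^2 M T^-4]. These differ, so the substitution replaces a quantity by one of different dimensions and the result p = Fav has LHS [L M T^-1] vs RHS [L^3 M T^-5] — inconsistent.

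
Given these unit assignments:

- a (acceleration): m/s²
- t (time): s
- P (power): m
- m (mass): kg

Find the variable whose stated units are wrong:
P

The variable P (power) should have units W, not m.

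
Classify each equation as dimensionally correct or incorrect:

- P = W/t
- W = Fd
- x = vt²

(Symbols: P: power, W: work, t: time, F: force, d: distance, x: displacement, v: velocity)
Dimensionally correct: P = W/t, W = Fd
Dimensionally incorrect: x = vt²
Ordered (correct first, then incorrect): P = W/t, W = Fd, x = vt²

- P = W/t: LHS [L^2 M T^-3], RHS [L^2 M T^-3] → correct ✓
- W = Fd: LHS [L^2 M T^-2], RHS [L^2 M T^-2] → correct ✓
- x = vt²: LHS [L], RHS [L T] → incorrect ✗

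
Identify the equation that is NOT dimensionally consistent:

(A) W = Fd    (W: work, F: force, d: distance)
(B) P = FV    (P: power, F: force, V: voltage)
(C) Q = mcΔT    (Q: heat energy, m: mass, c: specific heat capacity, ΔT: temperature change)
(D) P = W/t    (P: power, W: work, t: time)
(B) P = FV

The equation (B) P = FV is dimensionally incorrect.

LHS (P): [L^2 M T^-3]
RHS (FV): [I^-1 L^3 M^2 T^-5] ✗

The dimensions do not match. The other three equations balance.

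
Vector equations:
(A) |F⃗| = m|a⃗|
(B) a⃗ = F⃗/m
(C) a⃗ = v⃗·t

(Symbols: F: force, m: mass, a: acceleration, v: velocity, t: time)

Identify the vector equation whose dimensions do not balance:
(C) a⃗ = v⃗·t

(A) |F⃗| = m|a⃗|: LHS [L M T^-2], RHS [L M T^-2] ✓ — magnitudes of vectors are scalars
(B) a⃗ = F⃗/m: LHS [L T^-2], RHS [L T^-2] ✓ — force (vector) divided by mass (scalar)
(C) a⃗ = v⃗·t: LHS [L T^-2], RHS [L] ✗ — acceleration is velocity per time; should be v⃗/t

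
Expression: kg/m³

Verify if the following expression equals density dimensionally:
Yes

The expression kg/m³ has dimensions [L^-3 M], which is exactly density [L^-3 M].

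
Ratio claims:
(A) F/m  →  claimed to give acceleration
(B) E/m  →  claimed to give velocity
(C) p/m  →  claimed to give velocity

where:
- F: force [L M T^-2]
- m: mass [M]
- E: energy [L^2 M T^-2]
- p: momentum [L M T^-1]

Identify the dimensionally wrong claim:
(B) E/m does not give velocity

(A) F/m: [L T^-2] = acceleration [L T^-2] ✓
(B) E/m: [L^2 T^-2] ≠ velocity [L T^-1] ✗
(C) p/m: [L T^-1] = velocity [L T^-1] ✓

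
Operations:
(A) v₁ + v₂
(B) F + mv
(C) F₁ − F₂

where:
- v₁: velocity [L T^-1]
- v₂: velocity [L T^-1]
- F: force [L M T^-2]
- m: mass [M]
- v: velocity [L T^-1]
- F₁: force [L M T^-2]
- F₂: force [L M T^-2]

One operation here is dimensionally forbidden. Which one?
(B) F + mv

(A) v₁ + v₂: v₁ [L T^-1] and v₂ [L T^-1] — same dimensions ✓
(B) F + mv: F [L M T^-2] and mv [L M T^-1] — different dimensions cannot be added/subtracted ✗
(C) F₁ − F₂: F₁ [L M T^-2] and F₂ [L M T^-2] — same dimensions ✓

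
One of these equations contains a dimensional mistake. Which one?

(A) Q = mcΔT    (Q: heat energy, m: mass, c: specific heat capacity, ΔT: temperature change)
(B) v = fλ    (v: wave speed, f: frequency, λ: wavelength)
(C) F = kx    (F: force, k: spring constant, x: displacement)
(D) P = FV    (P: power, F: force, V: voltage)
(D) P = FV

The equation (D) P = FV is dimensionally incorrect.

LHS (P): [L^2 M T^-3]
RHS (FV): [I^-1 L^3 M^2 T^-5] ✗

The dimensions do not match. The other three equations balance.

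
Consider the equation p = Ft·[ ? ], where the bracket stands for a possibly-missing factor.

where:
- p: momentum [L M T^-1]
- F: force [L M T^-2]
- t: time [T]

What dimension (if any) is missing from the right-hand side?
Nothing is missing — the bracketed factor must be dimensionless.

p has dimensions [L M T^-1] and Ft already has dimensions [L M T^-1], so p = Ft is dimensionally complete.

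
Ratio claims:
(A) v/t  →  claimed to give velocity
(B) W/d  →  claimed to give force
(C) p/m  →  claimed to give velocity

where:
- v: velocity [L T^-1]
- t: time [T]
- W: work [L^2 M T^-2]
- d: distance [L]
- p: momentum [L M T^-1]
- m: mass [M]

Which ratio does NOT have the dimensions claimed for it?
(A) v/t does not give velocity

(A) v/t: [L T^-2] ≠ velocity [L T^-1] ✗
(B) W/d: [L M T^-2] = force [L M T^-2] ✓
(C) p/m: [L T^-1] = velocity [L T^-1] ✓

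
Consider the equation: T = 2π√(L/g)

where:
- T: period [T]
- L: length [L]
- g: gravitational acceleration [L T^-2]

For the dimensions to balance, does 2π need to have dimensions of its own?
No

T has dimensions [T] and √(L/g) already has dimensions [T], so the equation balances without 2π contributing any dimensions. 2π is a pure (dimensionless) number; changing or removing it would not affect dimensional consistency.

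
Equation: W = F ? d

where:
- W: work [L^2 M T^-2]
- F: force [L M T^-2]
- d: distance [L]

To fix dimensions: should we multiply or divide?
multiplication (×): W = F × d

W [L^2 M T^-2]; F [L M T^-2]; d [L].
F × d → [L^2 M T^-2] ✓
F ÷ d → [M T^-2] ✗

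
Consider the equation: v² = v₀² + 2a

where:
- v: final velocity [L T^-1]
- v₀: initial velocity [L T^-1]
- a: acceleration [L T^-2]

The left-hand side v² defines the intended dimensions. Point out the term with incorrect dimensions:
The term 2a

Checking each RHS term against the LHS:
- v₀²: [L^2 T^-2] — matches v² [L^2 T^-2] ✓
- 2a: [L T^-2] — does NOT match v² [L^2 T^-2] ✗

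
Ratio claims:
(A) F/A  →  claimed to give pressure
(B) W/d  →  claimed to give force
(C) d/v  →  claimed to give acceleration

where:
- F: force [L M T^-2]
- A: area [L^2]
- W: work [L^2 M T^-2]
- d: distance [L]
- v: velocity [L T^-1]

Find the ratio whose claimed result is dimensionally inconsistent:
(C) d/v does not give acceleration

(A) F/A: [L^-1 M T^-2] = pressure [L^-1 M T^-2] ✓
(B) W/d: [L M T^-2] = force [L M T^-2] ✓
(C) d/v: [T] ≠ acceleration [L T^-2] ✗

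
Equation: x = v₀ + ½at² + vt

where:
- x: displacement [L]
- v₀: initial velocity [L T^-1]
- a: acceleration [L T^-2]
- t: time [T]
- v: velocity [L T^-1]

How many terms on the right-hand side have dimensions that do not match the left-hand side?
1

LHS x: [L]
- v₀: [L T^-1] ✗
- ½at²: [L] ✓
- vt: [L] ✓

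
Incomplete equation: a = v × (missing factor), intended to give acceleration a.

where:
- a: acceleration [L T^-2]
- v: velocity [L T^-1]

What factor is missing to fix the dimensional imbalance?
1/t (inverse time), dimensions [T^-1]

a has dimensions [L T^-2] and v has dimensions [L T^-1].
The missing factor must have dimensions [L T^-2] / [L T^-1] = [T^-1], i.e. inverse time (1/t).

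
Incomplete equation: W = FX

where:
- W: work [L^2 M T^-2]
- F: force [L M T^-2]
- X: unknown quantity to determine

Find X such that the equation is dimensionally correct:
X = d (distance), dimensions [L]

W has dimensions [L^2 M T^-2]; the rest of the RHS (F) has dimensions [L M T^-2].
So X must have dimensions [L] — X = d (distance).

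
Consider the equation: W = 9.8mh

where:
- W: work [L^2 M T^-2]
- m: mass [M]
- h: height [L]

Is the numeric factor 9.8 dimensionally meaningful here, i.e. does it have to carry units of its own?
Yes

W has dimensions [L^2 M T^-2], while mh alone has dimensions [L M]. For the equation to balance, the factor 9.8 must carry dimensions [L T^-2] — it is a dimensional constant (a numerical value of a physical quantity with its units suppressed), not a pure number.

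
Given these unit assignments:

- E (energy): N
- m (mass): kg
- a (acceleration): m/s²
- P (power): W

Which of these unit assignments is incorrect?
E

The variable E (energy) should have units J, not N.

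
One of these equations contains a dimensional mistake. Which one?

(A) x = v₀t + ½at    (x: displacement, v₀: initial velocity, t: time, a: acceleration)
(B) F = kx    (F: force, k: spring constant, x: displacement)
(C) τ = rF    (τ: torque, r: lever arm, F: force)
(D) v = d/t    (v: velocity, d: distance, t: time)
(A) x = v₀t + ½at

The equation (A) x = v₀t + ½at is dimensionally incorrect.

LHS (x): [L]
RHS terms:
  - v₀t: [L] ✓
  - ½at: [L T^-1] ✗ (does not match LHS)

The dimensions do not match. The other three equations balance.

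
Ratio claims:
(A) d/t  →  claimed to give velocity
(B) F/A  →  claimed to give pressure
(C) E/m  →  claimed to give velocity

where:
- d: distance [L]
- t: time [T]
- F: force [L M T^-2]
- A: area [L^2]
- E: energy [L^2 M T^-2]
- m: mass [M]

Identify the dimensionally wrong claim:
(C) E/m does not give velocity

(A) d/t: [L T^-1] = velocity [L T^-1] ✓
(B) F/A: [L^-1 M T^-2] = pressure [L^-1 M T^-2] ✓
(C) E/m: [L^2 T^-2] ≠ velocity [L T^-1] ✗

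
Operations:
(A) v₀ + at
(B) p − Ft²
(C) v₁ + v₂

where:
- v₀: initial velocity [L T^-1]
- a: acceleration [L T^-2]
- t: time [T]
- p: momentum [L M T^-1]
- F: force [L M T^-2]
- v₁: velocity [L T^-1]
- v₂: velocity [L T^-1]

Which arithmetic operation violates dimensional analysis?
(B) p − Ft²

(A) v₀ + at: v₀ [L T^-1] and at [L T^-1] — same dimensions ✓
(B) p − Ft²: p [L M T^-1] and Ft² [L M] — different dimensions cannot be added/subtracted ✗
(C) v₁ + v₂: v₁ [L T^-1] and v₂ [L T^-1] — same dimensions ✓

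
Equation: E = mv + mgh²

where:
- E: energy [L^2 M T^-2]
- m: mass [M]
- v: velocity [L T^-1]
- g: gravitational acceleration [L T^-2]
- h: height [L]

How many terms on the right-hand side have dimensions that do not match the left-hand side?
2

LHS E: [L^2 M T^-2]
- mv: [L M T^-1] ✗
- mgh²: [L^3 M T^-2] ✗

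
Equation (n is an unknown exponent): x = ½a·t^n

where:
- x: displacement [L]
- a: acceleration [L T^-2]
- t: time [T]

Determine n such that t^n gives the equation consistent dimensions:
n = 2

x has dimensions [L]; t has dimensions [T].
The rest of the RHS has dimensions [L T^-2], so t^n must supply [T^2].
With n = 2: ½a·t^2 has dimensions [L], matching the LHS ✓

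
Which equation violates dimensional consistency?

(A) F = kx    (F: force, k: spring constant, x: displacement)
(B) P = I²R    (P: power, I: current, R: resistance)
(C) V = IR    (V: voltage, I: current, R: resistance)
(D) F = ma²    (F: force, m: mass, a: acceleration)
(D) F = ma²

The equation (D) F = ma² is dimensionally incorrect.

LHS (F): [L M T^-2]
RHS (ma²): [L^2 M T^-4] ✗

The dimensions do not match. The other three equations balance.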